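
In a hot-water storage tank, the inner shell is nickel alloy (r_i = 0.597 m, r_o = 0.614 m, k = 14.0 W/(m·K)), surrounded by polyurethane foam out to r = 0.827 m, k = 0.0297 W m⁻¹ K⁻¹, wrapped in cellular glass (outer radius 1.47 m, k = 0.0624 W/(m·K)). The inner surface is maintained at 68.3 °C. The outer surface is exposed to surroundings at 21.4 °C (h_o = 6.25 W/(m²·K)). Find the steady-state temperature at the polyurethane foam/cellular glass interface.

T = 39.1 °C

Treat each layer as a resistance in series:
  R_nickel alloy = (1/0.597 − 1/0.614)/(4πk) = 0.04638/(4π·14.0) = 2.636×10^-4 K/W
  R_polyurethane foam = (1/0.614 − 1/0.827)/(4πk) = 0.4195/(4π·0.0297) = 1.124 K/W
  R_cellular glass = (1/0.827 − 1/1.47)/(4πk) = 0.5289/(4π·0.0624) = 0.6745 K/W
  R_conv,out = 1/(4πr²h) = 1/(4π·1.47²·6.25) = 0.005892 K/W
ΣR = 2.636×10^-4 + 1.124 + 0.6745 + 0.005892 = 1.805 K/W
Q = ΔT/ΣR = (68.3 °C − 21.4 °C)/1.805 = 25.98 W
From the inner boundary to the polyurethane foam/cellular glass interface, ΣR_partial = 1.124 K/W.
T_interface = T_in − Q·ΣR_partial = 68.3 °C − (25.98)(1.124) = 39.1 °C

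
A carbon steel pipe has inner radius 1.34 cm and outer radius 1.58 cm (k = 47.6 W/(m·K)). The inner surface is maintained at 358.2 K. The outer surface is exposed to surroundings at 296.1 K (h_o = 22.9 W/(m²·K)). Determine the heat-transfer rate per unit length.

Resistance network (inner→outer):
  R'_carbon steel = ln(0.0158/0.0134)/(2πk) = 0.1648/(2π·47.6) = 5.509×10^-4 m·K/W
  R'_conv,out = 1/(2πr h) = 1/(2π·0.0158·22.9) = 0.4399 m·K/W
ΣR = 5.509×10^-4 + 0.4399 = 0.4405 m·K/W
Q' = ΔT/ΣR = (358.2 K − 296.1 K)/0.4405 = 141 W/m

Q' = 141 W/m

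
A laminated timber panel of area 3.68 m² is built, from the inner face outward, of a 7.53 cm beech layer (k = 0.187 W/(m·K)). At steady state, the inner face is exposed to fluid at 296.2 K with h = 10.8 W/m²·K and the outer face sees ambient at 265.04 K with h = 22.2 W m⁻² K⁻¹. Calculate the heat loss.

Q = 212 W

Resistance network (inner→outer):
  R_conv,in = 1/(hA) = 1/(10.8·3.68) = 0.02516 K/W
  R_beech = L/(kA) = 0.0753/(0.187·3.68) = 0.1094 K/W
  R_conv,out = 1/(hA) = 1/(22.2·3.68) = 0.01224 K/W
ΣR = 0.02516 + 0.1094 + 0.01224 = 0.1468 K/W
Q = ΔT/ΣR = (296.2 K − 265.04 K)/0.1468 = 212 W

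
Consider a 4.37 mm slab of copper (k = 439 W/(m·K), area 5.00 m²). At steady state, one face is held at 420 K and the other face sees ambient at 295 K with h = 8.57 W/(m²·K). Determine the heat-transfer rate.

Resistance network (inner→outer):
  R_copper = L/(kA) = 0.00437/(439·5.00) = 1.991×10^-6 K/W
  R_conv,out = 1/(hA) = 1/(8.57·5.00) = 0.02334 K/W
ΣR = 1.991×10^-6 + 0.02334 = 0.02334 K/W
Q = ΔT/ΣR = (420 K − 295 K)/0.02334 = 5360 W

Q = 5.36 kW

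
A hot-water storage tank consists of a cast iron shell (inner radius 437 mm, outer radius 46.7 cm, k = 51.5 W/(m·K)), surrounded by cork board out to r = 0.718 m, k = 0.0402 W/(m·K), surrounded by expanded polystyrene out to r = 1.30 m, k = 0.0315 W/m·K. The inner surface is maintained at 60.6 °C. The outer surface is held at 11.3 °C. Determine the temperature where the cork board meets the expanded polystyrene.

Resistance network (inner→outer):
  R_cast iron = (1/0.437 − 1/0.467)/(4πk) = 0.1470/(4π·51.5) = 2.271×10^-4 K/W
  R_cork board = (1/0.467 − 1/0.718)/(4πk) = 0.7486/(4π·0.0402) = 1.482 K/W
  R_expanded polystyrene = (1/0.718 − 1/1.30)/(4πk) = 0.6235/(4π·0.0315) = 1.575 K/W
ΣR = 2.271×10^-4 + 1.482 + 1.575 = 3.057 K/W
Q = ΔT/ΣR = (60.6 °C − 11.3 °C)/3.057 = 16.13 W
From the inner boundary to the cork board/expanded polystyrene interface, ΣR_partial = 1.482 K/W.
T_interface = T_in − Q·ΣR_partial = 60.6 °C − (16.13)(1.482) = 36.7 °C

T = 36.7 °C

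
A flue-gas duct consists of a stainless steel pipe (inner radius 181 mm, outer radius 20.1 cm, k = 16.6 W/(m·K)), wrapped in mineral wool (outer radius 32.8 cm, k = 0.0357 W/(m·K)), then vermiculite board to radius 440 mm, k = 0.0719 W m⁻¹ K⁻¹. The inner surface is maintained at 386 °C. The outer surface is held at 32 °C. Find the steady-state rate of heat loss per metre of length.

Treat each layer as a resistance in series:
  R'_stainless steel = ln(0.201/0.181)/(2πk) = 0.1048/(2π·16.6) = 0.001005 m·K/W
  R'_mineral wool = ln(0.328/0.201)/(2πk) = 0.4897/(2π·0.0357) = 2.183 m·K/W
  R'_vermiculite board = ln(0.440/0.328)/(2πk) = 0.2938/(2π·0.0719) = 0.6503 m·K/W
ΣR = 0.001005 + 2.183 + 0.6503 = 2.834 m·K/W
Q' = ΔT/ΣR = (386 °C − 32 °C)/2.834 = 125 W/m

Q' = 125 W/m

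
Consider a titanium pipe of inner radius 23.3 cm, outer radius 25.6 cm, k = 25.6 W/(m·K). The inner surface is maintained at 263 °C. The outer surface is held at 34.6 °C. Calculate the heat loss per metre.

Q' = 2πk·ΔT/ln(r₂/r₁) = 2π × 25.6 × 228.4 / ln(0.256/0.233) = 3.90×10^5 W/m

Q' = 390 kW/m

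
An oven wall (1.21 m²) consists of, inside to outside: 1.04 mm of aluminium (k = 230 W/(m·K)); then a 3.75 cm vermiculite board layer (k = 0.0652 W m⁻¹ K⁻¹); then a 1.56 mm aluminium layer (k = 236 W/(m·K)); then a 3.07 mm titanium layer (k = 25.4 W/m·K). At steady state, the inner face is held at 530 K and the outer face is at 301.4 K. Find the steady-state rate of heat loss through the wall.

Treat each layer as a resistance in series:
  R_aluminium = L/(kA) = 0.00104/(230·1.21) = 3.737×10^-6 K/W
  R_vermiculite board = L/(kA) = 0.0375/(0.0652·1.21) = 0.4753 K/W
  R_aluminium = L/(kA) = 0.00156/(236·1.21) = 5.463×10^-6 K/W
  R_titanium = L/(kA) = 0.00307/(25.4·1.21) = 9.989×10^-5 K/W
ΣR = 3.737×10^-6 + 0.4753 + 5.463×10^-6 + 9.989×10^-5 = 0.4754 K/W
Q = ΔT/ΣR = (530 K − 301.4 K)/0.4754 = 481 W

Q = 481 W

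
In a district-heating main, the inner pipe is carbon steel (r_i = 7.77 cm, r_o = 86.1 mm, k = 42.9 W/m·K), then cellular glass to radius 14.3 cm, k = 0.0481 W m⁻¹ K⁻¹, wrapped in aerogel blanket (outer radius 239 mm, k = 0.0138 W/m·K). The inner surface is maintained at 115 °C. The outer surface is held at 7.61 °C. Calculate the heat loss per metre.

Q' = 14.1 W/m

Resistance network (inner→outer):
  R'_carbon steel = ln(0.0861/0.0777)/(2πk) = 0.1027/(2π·42.9) = 3.808×10^-4 m·K/W
  R'_cellular glass = ln(0.143/0.0861)/(2πk) = 0.5073/(2π·0.0481) = 1.679 m·K/W
  R'_aerogel blanket = ln(0.239/0.143)/(2πk) = 0.5136/(2π·0.0138) = 5.924 m·K/W
ΣR = 3.808×10^-4 + 1.679 + 5.924 = 7.603 m·K/W
Q' = ΔT/ΣR = (115 °C − 7.61 °C)/7.603 = 14.1 W/m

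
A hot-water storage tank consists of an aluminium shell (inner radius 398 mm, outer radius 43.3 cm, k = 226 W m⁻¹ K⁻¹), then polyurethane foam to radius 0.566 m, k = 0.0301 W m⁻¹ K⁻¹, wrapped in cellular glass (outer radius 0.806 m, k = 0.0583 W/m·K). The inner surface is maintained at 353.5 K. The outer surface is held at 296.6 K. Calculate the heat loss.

Q = 26.4 W

Resistance network (inner→outer):
  R_aluminium = (1/0.398 − 1/0.433)/(4πk) = 0.2031/(4π·226) = 7.151×10^-5 K/W
  R_polyurethane foam = (1/0.433 − 1/0.566)/(4πk) = 0.5427/(4π·0.0301) = 1.435 K/W
  R_cellular glass = (1/0.566 − 1/0.806)/(4πk) = 0.5261/(4π·0.0583) = 0.7181 K/W
ΣR = 7.151×10^-5 + 1.435 + 0.7181 = 2.153 K/W
Q = ΔT/ΣR = (353.5 K − 296.6 K)/2.153 = 26.4 W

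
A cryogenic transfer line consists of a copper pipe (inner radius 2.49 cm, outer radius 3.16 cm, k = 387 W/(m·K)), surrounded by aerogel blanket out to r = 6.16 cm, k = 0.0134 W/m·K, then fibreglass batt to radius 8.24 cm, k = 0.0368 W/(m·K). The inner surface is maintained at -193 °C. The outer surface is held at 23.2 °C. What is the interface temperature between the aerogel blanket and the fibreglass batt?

Treat each layer as a resistance in series:
  R'_copper = ln(0.0316/0.0249)/(2πk) = 0.2383/(2π·387) = 9.800×10^-5 m·K/W
  R'_aerogel blanket = ln(0.0616/0.0316)/(2πk) = 0.6675/(2π·0.0134) = 7.928 m·K/W
  R'_fibreglass batt = ln(0.0824/0.0616)/(2πk) = 0.2909/(2π·0.0368) = 1.258 m·K/W
ΣR = 9.800×10^-5 + 7.928 + 1.258 = 9.186 m·K/W
Q' = ΔT/ΣR = (-193 °C − 23.2 °C)/9.186 = -23.54 W/m
From the inner boundary to the aerogel blanket/fibreglass batt interface, ΣR_partial = 7.928 m·K/W.
T_interface = T_in − Q'·ΣR_partial = -193 °C − (-23.54)(7.928) = -6.4 °C

T = -6.4 °C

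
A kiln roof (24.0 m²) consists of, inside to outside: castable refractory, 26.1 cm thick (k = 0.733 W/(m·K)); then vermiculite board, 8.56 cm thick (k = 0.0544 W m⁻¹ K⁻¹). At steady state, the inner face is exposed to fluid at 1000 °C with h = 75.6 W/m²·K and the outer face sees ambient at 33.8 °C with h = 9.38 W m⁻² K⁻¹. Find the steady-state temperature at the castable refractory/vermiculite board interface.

Resistance network (inner→outer):
  R_conv,in = 1/(hA) = 1/(75.6·24.0) = 5.511×10^-4 K/W
  R_castable refractory = L/(kA) = 0.261/(0.733·24.0) = 0.01484 K/W
  R_vermiculite board = L/(kA) = 0.0856/(0.0544·24.0) = 0.06556 K/W
  R_conv,out = 1/(hA) = 1/(9.38·24.0) = 0.004442 K/W
ΣR = 5.511×10^-4 + 0.01484 + 0.06556 + 0.004442 = 0.08539 K/W
Q = ΔT/ΣR = (1000 °C − 33.8 °C)/0.08539 = 11320 W
From the inner boundary to the castable refractory/vermiculite board interface, ΣR_partial = 0.01539 K/W.
T_interface = T_in − Q·ΣR_partial = 1000 °C − (11320)(0.01539) = 826 °C

T = 826 °C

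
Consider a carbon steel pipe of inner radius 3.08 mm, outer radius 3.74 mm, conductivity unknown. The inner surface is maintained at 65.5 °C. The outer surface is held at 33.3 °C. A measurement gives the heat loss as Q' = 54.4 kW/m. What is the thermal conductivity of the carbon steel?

ΣR = ΔT/Q' = |65.5 − 33.3|/54400 = 5.919×10^-4 m·K/W
ln(r₂/r₁)/(2πk) = 5.919×10^-4 ⇒ k = 0.1942/(2π·5.919×10^-4) = 52.2 W/m·K

k = 52.2 W/m·K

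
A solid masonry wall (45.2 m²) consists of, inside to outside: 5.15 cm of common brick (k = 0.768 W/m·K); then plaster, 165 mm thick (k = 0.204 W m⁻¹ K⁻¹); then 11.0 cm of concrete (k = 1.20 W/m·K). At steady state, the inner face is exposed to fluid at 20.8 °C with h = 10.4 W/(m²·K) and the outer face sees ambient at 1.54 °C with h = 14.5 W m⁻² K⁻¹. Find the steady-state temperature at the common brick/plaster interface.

T = 18.0 °C

Treat each layer as a resistance in series:
  R_conv,in = 1/(hA) = 1/(10.4·45.2) = 0.002127 K/W
  R_common brick = L/(kA) = 0.0515/(0.768·45.2) = 0.001484 K/W
  R_plaster = L/(kA) = 0.165/(0.204·45.2) = 0.01789 K/W
  R_concrete = L/(kA) = 0.110/(1.20·45.2) = 0.002028 K/W
  R_conv,out = 1/(hA) = 1/(14.5·45.2) = 0.001526 K/W
ΣR = 0.002127 + 0.001484 + 0.01789 + 0.002028 + 0.001526 = 0.02506 K/W
Q = ΔT/ΣR = (20.8 °C − 1.54 °C)/0.02506 = 768.6 W
From the inner boundary to the common brick/plaster interface, ΣR_partial = 0.003611 K/W.
T_interface = T_in − Q·ΣR_partial = 20.8 °C − (768.6)(0.003611) = 18.0 °C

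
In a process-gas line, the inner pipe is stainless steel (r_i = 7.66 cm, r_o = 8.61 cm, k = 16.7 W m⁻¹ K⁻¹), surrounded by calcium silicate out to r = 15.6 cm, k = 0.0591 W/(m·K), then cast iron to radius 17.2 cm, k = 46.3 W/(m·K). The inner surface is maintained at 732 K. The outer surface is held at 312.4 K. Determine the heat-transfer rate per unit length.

Series thermal resistances, inner to outer:
  R'_stainless steel = ln(0.0861/0.0766)/(2πk) = 0.1169/(2π·16.7) = 0.001114 m·K/W
  R'_calcium silicate = ln(0.156/0.0861)/(2πk) = 0.5943/(2π·0.0591) = 1.601 m·K/W
  R'_cast iron = ln(0.172/0.156)/(2πk) = 0.09764/(2π·46.3) = 3.356×10^-4 m·K/W
ΣR = 0.001114 + 1.601 + 3.356×10^-4 = 1.602 m·K/W
Q' = ΔT/ΣR = (732 K − 312.4 K)/1.602 = 262 W/m

Q' = 262 W/m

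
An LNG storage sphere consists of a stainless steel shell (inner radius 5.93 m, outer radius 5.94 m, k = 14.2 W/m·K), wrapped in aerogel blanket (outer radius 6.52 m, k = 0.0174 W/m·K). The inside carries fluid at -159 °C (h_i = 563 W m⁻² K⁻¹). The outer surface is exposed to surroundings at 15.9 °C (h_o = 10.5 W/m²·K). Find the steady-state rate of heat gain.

Q = 2.55 kW

Treat each layer as a resistance in series:
  R_conv,in = 1/(4πr²h) = 1/(4π·5.93²·563) = 4.020×10^-6 K/W
  R_stainless steel = (1/5.93 − 1/5.94)/(4πk) = 2.839×10^-4/(4π·14.2) = 1.591×10^-6 K/W
  R_aerogel blanket = (1/5.94 − 1/6.52)/(4πk) = 0.01498/(4π·0.0174) = 0.06849 K/W
  R_conv,out = 1/(4πr²h) = 1/(4π·6.52²·10.5) = 1.783×10^-4 K/W
ΣR = 4.020×10^-6 + 1.591×10^-6 + 0.06849 + 1.783×10^-4 = 0.06867 K/W
Q = ΔT/ΣR = (-159 °C − 15.9 °C)/0.06867 = -2550 W
(Negative Q ⇒ heat flows inward; heat gain = 2550 W.)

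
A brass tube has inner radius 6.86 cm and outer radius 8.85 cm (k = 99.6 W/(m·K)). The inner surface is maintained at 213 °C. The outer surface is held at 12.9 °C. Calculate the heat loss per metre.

Q' = 2πk·ΔT/ln(r₂/r₁) = 2π × 99.6 × 200.1 / ln(0.0885/0.0686) = 4.92×10^5 W/m

Q' = 4.92×10^5 W/m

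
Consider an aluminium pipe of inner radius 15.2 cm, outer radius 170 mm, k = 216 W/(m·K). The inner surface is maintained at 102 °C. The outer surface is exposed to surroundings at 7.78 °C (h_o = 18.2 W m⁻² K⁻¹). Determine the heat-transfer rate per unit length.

Treat each layer as a resistance in series:
  R'_aluminium = ln(0.170/0.152)/(2πk) = 0.1119/(2π·216) = 8.246×10^-5 m·K/W
  R'_conv,out = 1/(2πr h) = 1/(2π·0.170·18.2) = 0.05144 m·K/W
ΣR = 8.246×10^-5 + 0.05144 = 0.05152 m·K/W
Q' = ΔT/ΣR = (102 °C − 7.78 °C)/0.05152 = 1830 W/m

Q' = 1830 W/m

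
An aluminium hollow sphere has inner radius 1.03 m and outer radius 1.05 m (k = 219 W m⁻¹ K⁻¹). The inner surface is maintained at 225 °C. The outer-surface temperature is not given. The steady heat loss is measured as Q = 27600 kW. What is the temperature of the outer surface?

Sum the resistances:
  R_aluminium = (1/1.03 − 1/1.05)/(4πk) = 0.01849/(4π·219) = 6.720×10^-6 K/W
ΣR = 6.720×10^-6 K/W
ΔT = Q·ΣR = 2.76×10^7 × 6.720×10^-6 = 185.5 K
Heat flows outward, so T_out = T_in − ΔT = 225 − 185.5 = 39.5 °C

T_out = 39.5 °C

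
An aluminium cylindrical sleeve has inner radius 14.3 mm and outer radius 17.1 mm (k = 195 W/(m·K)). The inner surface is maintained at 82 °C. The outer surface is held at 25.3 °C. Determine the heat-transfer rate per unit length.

Q' = 2πk·ΔT/ln(r₂/r₁) = 2π × 195 × 56.7 / ln(0.0171/0.0143) = 3.88×10^5 W/m

Q' = 3.88×10^5 W/m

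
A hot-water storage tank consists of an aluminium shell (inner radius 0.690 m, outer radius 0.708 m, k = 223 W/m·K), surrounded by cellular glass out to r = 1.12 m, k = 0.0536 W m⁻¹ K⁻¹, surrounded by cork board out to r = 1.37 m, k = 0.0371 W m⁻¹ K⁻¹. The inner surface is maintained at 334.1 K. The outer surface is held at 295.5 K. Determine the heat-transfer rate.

Resistance network (inner→outer):
  R_aluminium = (1/0.690 − 1/0.708)/(4πk) = 0.03685/(4π·223) = 1.315×10^-5 K/W
  R_cellular glass = (1/0.708 − 1/1.12)/(4πk) = 0.5196/(4π·0.0536) = 0.7714 K/W
  R_cork board = (1/1.12 − 1/1.37)/(4πk) = 0.1629/(4π·0.0371) = 0.3495 K/W
ΣR = 1.315×10^-5 + 0.7714 + 0.3495 = 1.121 K/W
Q = ΔT/ΣR = (334.1 K − 295.5 K)/1.121 = 34.4 W

Q = 34.4 W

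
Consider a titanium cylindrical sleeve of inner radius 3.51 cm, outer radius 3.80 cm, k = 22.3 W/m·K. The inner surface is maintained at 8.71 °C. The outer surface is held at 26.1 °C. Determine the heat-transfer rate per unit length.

Q' = 2πk·ΔT/ln(r₂/r₁) = 2π × 22.3 × 17.39 / ln(0.0380/0.0351) = 30700 W/m

Q' = 30700 W/m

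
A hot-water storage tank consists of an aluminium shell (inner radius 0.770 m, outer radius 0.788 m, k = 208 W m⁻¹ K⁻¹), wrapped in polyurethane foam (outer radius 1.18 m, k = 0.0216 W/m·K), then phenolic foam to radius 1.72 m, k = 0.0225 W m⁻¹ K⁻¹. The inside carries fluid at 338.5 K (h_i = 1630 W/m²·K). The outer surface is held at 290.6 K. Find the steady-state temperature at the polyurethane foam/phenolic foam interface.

Series thermal resistances, inner to outer:
  R_conv,in = 1/(4πr²h) = 1/(4π·0.770²·1630) = 8.234×10^-5 K/W
  R_aluminium = (1/0.770 − 1/0.788)/(4πk) = 0.02967/(4π·208) = 1.135×10^-5 K/W
  R_polyurethane foam = (1/0.788 − 1/1.18)/(4πk) = 0.4216/(4π·0.0216) = 1.553 K/W
  R_phenolic foam = (1/1.18 − 1/1.72)/(4πk) = 0.2661/(4π·0.0225) = 0.9410 K/W
ΣR = 8.234×10^-5 + 1.135×10^-5 + 1.553 + 0.9410 = 2.494 K/W
Q = ΔT/ΣR = (338.5 K − 290.6 K)/2.494 = 19.21 W
From the inner boundary to the polyurethane foam/phenolic foam interface, ΣR_partial = 1.553 K/W.
T_interface = T_in − Q·ΣR_partial = 338.5 K − (19.21)(1.553) = 308.7 K

T = 308.7 K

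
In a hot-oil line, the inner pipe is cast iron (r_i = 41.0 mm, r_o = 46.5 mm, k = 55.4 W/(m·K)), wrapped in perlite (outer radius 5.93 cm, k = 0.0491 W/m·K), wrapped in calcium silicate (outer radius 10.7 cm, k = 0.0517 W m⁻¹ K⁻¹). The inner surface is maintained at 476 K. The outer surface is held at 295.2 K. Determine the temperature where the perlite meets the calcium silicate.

T = 421 K

Series thermal resistances, inner to outer:
  R'_cast iron = ln(0.0465/0.0410)/(2πk) = 0.1259/(2π·55.4) = 3.616×10^-4 m·K/W
  R'_perlite = ln(0.0593/0.0465)/(2πk) = 0.2432/(2π·0.0491) = 0.7882 m·K/W
  R'_calcium silicate = ln(0.107/0.0593)/(2πk) = 0.5902/(2π·0.0517) = 1.817 m·K/W
ΣR = 3.616×10^-4 + 0.7882 + 1.817 = 2.606 m·K/W
Q' = ΔT/ΣR = (476 K − 295.2 K)/2.606 = 69.38 W/m
From the inner boundary to the perlite/calcium silicate interface, ΣR_partial = 0.7886 m·K/W.
T_interface = T_in − Q'·ΣR_partial = 476 K − (69.38)(0.7886) = 421 K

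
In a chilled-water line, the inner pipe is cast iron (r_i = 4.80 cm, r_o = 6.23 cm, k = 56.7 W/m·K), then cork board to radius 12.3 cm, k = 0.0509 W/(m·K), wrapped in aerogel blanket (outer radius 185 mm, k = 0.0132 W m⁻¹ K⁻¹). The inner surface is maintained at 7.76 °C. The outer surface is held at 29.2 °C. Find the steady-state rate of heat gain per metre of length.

Resistance network (inner→outer):
  R'_cast iron = ln(0.0623/0.0480)/(2πk) = 0.2608/(2π·56.7) = 7.319×10^-4 m·K/W
  R'_cork board = ln(0.123/0.0623)/(2πk) = 0.6802/(2π·0.0509) = 2.127 m·K/W
  R'_aerogel blanket = ln(0.185/0.123)/(2πk) = 0.4082/(2π·0.0132) = 4.921 m·K/W
ΣR = 7.319×10^-4 + 2.127 + 4.921 = 7.049 m·K/W
Q' = ΔT/ΣR = (7.76 °C − 29.2 °C)/7.049 = -3.04 W/m
(Negative Q' ⇒ heat flows inward; heat gain = 3.04 W/m.)

Q' = 3.04 W/m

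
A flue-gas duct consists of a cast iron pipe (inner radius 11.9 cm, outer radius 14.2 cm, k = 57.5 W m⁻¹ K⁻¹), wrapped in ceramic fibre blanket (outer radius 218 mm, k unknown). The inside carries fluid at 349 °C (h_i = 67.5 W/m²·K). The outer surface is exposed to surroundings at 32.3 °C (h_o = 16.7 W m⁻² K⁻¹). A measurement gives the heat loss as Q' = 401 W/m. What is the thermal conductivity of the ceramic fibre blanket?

k = 0.0940 W/m·K

ΣR = ΔT/Q' = |349 − 32.3|/401 = 0.7898 m·K/W
Known resistances:
  R'_conv,in = 1/(2πr h) = 1/(2π·0.119·67.5) = 0.01981 m·K/W
  R'_cast iron = ln(0.142/0.119)/(2πk) = 0.1767/(2π·57.5) = 4.891×10^-4 m·K/W
  R'_conv,out = 1/(2πr h) = 1/(2π·0.218·16.7) = 0.04372 m·K/W
R_ceramic fibre blanket = ΣR − ΣR_known = 0.7898 − 0.06402 = 0.7258 m·K/W
ln(r₂/r₁)/(2πk) = 0.7258 ⇒ k = 0.4287/(2π·0.7258) = 0.0940 W/m·K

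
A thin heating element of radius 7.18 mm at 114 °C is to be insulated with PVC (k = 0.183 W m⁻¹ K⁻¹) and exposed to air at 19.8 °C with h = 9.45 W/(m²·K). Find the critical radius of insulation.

r_cr = 1.94 cm

For a cylinder, r_cr = k_ins/h = 0.183/9.45 = 0.0194 m = 1.94 cm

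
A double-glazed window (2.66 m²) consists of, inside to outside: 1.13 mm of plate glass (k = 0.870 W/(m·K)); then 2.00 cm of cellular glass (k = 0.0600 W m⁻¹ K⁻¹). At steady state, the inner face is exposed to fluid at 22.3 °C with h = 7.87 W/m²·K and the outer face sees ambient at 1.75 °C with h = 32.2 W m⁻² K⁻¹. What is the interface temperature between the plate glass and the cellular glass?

T = 16.9 °C

Treat each layer as a resistance in series:
  R_conv,in = 1/(hA) = 1/(7.87·2.66) = 0.04777 K/W
  R_plate glass = L/(kA) = 0.00113/(0.870·2.66) = 4.883×10^-4 K/W
  R_cellular glass = L/(kA) = 0.0200/(0.0600·2.66) = 0.1253 K/W
  R_conv,out = 1/(hA) = 1/(32.2·2.66) = 0.01168 K/W
ΣR = 0.04777 + 4.883×10^-4 + 0.1253 + 0.01168 = 0.1852 K/W
Q = ΔT/ΣR = (22.3 °C − 1.75 °C)/0.1852 = 111.0 W
From the inner boundary to the plate glass/cellular glass interface, ΣR_partial = 0.04826 K/W.
T_interface = T_in − Q·ΣR_partial = 22.3 °C − (111.0)(0.04826) = 16.9 °C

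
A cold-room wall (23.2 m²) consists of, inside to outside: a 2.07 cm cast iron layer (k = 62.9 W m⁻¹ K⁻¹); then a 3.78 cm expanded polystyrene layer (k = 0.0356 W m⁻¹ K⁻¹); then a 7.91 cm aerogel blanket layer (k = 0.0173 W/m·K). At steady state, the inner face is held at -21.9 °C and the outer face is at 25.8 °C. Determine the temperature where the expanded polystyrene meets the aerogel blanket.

T = -12.9 °C

Resistance network (inner→outer):
  R_cast iron = L/(kA) = 0.0207/(62.9·23.2) = 1.419×10^-5 K/W
  R_expanded polystyrene = L/(kA) = 0.0378/(0.0356·23.2) = 0.04577 K/W
  R_aerogel blanket = L/(kA) = 0.0791/(0.0173·23.2) = 0.1971 K/W
ΣR = 1.419×10^-5 + 0.04577 + 0.1971 = 0.2429 K/W
Q = ΔT/ΣR = (-21.9 °C − 25.8 °C)/0.2429 = -196.4 W
From the inner boundary to the expanded polystyrene/aerogel blanket interface, ΣR_partial = 0.04578 K/W.
T_interface = T_in − Q·ΣR_partial = -21.9 °C − (-196.4)(0.04578) = -12.9 °C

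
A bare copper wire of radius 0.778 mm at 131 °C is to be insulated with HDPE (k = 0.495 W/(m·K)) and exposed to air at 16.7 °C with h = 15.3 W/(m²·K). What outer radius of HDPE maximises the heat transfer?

For a cylinder, r_cr = k_ins/h = 0.495/15.3 = 0.0324 m = 3.24 cm

r_cr = 3.24 cm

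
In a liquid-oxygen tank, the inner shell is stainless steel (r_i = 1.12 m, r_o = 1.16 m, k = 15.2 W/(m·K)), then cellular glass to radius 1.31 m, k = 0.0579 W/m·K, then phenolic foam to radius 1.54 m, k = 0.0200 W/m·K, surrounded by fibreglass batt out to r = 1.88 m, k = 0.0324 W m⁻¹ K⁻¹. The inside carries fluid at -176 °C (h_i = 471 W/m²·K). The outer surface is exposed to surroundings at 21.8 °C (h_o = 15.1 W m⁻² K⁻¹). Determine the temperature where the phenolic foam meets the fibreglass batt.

T = -43.4 °C

Treat each layer as a resistance in series:
  R_conv,in = 1/(4πr²h) = 1/(4π·1.12²·471) = 1.347×10^-4 K/W
  R_stainless steel = (1/1.12 − 1/1.16)/(4πk) = 0.03079/(4π·15.2) = 1.612×10^-4 K/W
  R_cellular glass = (1/1.16 − 1/1.31)/(4πk) = 0.09871/(4π·0.0579) = 0.1357 K/W
  R_phenolic foam = (1/1.31 − 1/1.54)/(4πk) = 0.1140/(4π·0.0200) = 0.4536 K/W
  R_fibreglass batt = (1/1.54 − 1/1.88)/(4πk) = 0.1174/(4π·0.0324) = 0.2884 K/W
  R_conv,out = 1/(4πr²h) = 1/(4π·1.88²·15.1) = 0.001491 K/W
ΣR = 1.347×10^-4 + 1.612×10^-4 + 0.1357 + 0.4536 + 0.2884 + 0.001491 = 0.8795 K/W
Q = ΔT/ΣR = (-176 °C − 21.8 °C)/0.8795 = -224.9 W
From the inner boundary to the phenolic foam/fibreglass batt interface, ΣR_partial = 0.5896 K/W.
T_interface = T_in − Q·ΣR_partial = -176 °C − (-224.9)(0.5896) = -43.4 °C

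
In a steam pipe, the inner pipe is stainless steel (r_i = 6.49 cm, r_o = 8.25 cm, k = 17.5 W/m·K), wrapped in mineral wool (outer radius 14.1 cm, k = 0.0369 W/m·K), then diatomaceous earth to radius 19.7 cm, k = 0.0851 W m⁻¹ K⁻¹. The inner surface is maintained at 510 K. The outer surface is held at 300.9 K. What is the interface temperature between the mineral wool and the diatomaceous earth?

T = 345.4 K

Resistance network (inner→outer):
  R'_stainless steel = ln(0.0825/0.0649)/(2πk) = 0.2400/(2π·17.5) = 0.002182 m·K/W
  R'_mineral wool = ln(0.141/0.0825)/(2πk) = 0.5360/(2π·0.0369) = 2.312 m·K/W
  R'_diatomaceous earth = ln(0.197/0.141)/(2πk) = 0.3344/(2π·0.0851) = 0.6255 m·K/W
ΣR = 0.002182 + 2.312 + 0.6255 = 2.940 m·K/W
Q' = ΔT/ΣR = (510 K − 300.9 K)/2.940 = 71.12 W/m
From the inner boundary to the mineral wool/diatomaceous earth interface, ΣR_partial = 2.314 m·K/W.
T_interface = T_in − Q'·ΣR_partial = 510 K − (71.12)(2.314) = 345.4 K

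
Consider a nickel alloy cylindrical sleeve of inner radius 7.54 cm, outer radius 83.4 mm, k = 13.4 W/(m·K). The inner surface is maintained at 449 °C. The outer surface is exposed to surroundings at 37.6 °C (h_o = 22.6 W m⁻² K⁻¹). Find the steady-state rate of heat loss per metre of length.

Series thermal resistances, inner to outer:
  R'_nickel alloy = ln(0.0834/0.0754)/(2πk) = 0.1008/(2π·13.4) = 0.001198 m·K/W
  R'_conv,out = 1/(2πr h) = 1/(2π·0.0834·22.6) = 0.08444 m·K/W
ΣR = 0.001198 + 0.08444 = 0.08564 m·K/W
Q' = ΔT/ΣR = (449 °C − 37.6 °C)/0.08564 = 4800 W/m

Q' = 4.80 kW/m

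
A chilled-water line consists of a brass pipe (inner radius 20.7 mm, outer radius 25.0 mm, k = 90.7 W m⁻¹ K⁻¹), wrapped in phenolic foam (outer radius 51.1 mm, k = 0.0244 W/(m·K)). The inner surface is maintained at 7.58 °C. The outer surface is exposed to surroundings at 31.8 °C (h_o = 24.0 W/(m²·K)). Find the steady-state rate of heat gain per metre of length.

Q' = 5.05 W/m

Resistance network (inner→outer):
  R'_brass = ln(0.0250/0.0207)/(2πk) = 0.1887/(2π·90.7) = 3.312×10^-4 m·K/W
  R'_phenolic foam = ln(0.0511/0.0250)/(2πk) = 0.7149/(2π·0.0244) = 4.663 m·K/W
  R'_conv,out = 1/(2πr h) = 1/(2π·0.0511·24.0) = 0.1298 m·K/W
ΣR = 3.312×10^-4 + 4.663 + 0.1298 = 4.793 m·K/W
Q' = ΔT/ΣR = (7.58 °C − 31.8 °C)/4.793 = -5.05 W/m
(Negative Q' ⇒ heat flows inward; heat gain = 5.05 W/m.)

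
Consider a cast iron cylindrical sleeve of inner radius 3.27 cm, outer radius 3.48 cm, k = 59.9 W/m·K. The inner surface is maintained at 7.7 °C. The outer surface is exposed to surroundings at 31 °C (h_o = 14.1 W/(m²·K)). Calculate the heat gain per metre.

Resistance network (inner→outer):
  R'_cast iron = ln(0.0348/0.0327)/(2πk) = 0.06224/(2π·59.9) = 1.654×10^-4 m·K/W
  R'_conv,out = 1/(2πr h) = 1/(2π·0.0348·14.1) = 0.3244 m·K/W
ΣR = 1.654×10^-4 + 0.3244 = 0.3246 m·K/W
Q' = ΔT/ΣR = (7.7 °C − 31 °C)/0.3246 = -71.8 W/m
(Negative Q' ⇒ heat flows inward; heat gain = 71.8 W/m.)

Q' = 71.8 W/m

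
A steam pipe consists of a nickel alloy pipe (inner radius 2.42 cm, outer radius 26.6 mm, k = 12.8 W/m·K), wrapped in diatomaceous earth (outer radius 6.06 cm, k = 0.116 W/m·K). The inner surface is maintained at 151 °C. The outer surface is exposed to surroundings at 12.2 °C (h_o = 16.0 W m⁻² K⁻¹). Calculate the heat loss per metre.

Treat each layer as a resistance in series:
  R'_nickel alloy = ln(0.0266/0.0242)/(2πk) = 0.09456/(2π·12.8) = 0.001176 m·K/W
  R'_diatomaceous earth = ln(0.0606/0.0266)/(2πk) = 0.8234/(2π·0.116) = 1.130 m·K/W
  R'_conv,out = 1/(2πr h) = 1/(2π·0.0606·16.0) = 0.1641 m·K/W
ΣR = 0.001176 + 1.130 + 0.1641 = 1.295 m·K/W
Q' = ΔT/ΣR = (151 °C − 12.2 °C)/1.295 = 107 W/m

Q' = 107 W/m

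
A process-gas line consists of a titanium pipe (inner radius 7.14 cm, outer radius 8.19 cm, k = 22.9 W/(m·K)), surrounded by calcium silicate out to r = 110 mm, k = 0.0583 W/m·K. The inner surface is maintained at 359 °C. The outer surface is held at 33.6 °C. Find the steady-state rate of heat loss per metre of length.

Treat each layer as a resistance in series:
  R'_titanium = ln(0.0819/0.0714)/(2πk) = 0.1372/(2π·22.9) = 9.535×10^-4 m·K/W
  R'_calcium silicate = ln(0.110/0.0819)/(2πk) = 0.2950/(2π·0.0583) = 0.8053 m·K/W
ΣR = 9.535×10^-4 + 0.8053 = 0.8063 m·K/W
Q' = ΔT/ΣR = (359 °C − 33.6 °C)/0.8063 = 404 W/m

Q' = 404 W/m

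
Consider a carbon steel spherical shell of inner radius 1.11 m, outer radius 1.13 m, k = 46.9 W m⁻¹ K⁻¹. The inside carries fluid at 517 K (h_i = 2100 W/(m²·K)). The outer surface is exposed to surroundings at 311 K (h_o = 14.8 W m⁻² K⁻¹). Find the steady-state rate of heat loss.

Series thermal resistances, inner to outer:
  R_conv,in = 1/(4πr²h) = 1/(4π·1.11²·2100) = 3.076×10^-5 K/W
  R_carbon steel = (1/1.11 − 1/1.13)/(4πk) = 0.01595/(4π·46.9) = 2.705×10^-5 K/W
  R_conv,out = 1/(4πr²h) = 1/(4π·1.13²·14.8) = 0.004211 K/W
ΣR = 3.076×10^-5 + 2.705×10^-5 + 0.004211 = 0.004269 K/W
Q = ΔT/ΣR = (517 K − 311 K)/0.004269 = 48300 W

Q = 48.3 kW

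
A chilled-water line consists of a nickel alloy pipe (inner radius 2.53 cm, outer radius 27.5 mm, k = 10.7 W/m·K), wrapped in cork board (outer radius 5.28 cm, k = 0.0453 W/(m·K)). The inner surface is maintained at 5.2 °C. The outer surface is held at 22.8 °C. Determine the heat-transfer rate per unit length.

Treat each layer as a resistance in series:
  R'_nickel alloy = ln(0.0275/0.0253)/(2πk) = 0.08338/(2π·10.7) = 0.001240 m·K/W
  R'_cork board = ln(0.0528/0.0275)/(2πk) = 0.6523/(2π·0.0453) = 2.292 m·K/W
ΣR = 0.001240 + 2.292 = 2.293 m·K/W
Q' = ΔT/ΣR = (5.2 °C − 22.8 °C)/2.293 = -7.68 W/m
(Negative Q' ⇒ heat flows inward; heat gain = 7.68 W/m.)

Q' = 7.68 W/m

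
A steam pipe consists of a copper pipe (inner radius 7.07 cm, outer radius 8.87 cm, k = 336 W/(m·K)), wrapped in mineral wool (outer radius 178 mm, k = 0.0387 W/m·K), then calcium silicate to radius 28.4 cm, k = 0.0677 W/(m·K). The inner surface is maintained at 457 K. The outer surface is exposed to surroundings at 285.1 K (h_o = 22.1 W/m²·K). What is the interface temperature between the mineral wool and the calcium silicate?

Treat each layer as a resistance in series:
  R'_copper = ln(0.0887/0.0707)/(2πk) = 0.2268/(2π·336) = 1.074×10^-4 m·K/W
  R'_mineral wool = ln(0.178/0.0887)/(2πk) = 0.6965/(2π·0.0387) = 2.864 m·K/W
  R'_calcium silicate = ln(0.284/0.178)/(2πk) = 0.4672/(2π·0.0677) = 1.098 m·K/W
  R'_conv,out = 1/(2πr h) = 1/(2π·0.284·22.1) = 0.02536 m·K/W
ΣR = 1.074×10^-4 + 2.864 + 1.098 + 0.02536 = 3.987 m·K/W
Q' = ΔT/ΣR = (457 K − 285.1 K)/3.987 = 43.12 W/m
From the inner boundary to the mineral wool/calcium silicate interface, ΣR_partial = 2.864 m·K/W.
T_interface = T_in − Q'·ΣR_partial = 457 K − (43.12)(2.864) = 333.5 K

T = 333.5 K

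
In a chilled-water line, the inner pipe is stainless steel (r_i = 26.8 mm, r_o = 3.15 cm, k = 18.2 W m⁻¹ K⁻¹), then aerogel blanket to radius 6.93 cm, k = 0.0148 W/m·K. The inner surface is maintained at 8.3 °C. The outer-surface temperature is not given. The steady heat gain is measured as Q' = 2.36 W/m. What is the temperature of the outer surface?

T_out = 28.3 °C

Series resistances:
  R'_stainless steel = ln(0.0315/0.0268)/(2πk) = 0.1616/(2π·18.2) = 0.001413 m·K/W
  R'_aerogel blanket = ln(0.0693/0.0315)/(2πk) = 0.7885/(2π·0.0148) = 8.479 m·K/W
ΣR = 8.480 m·K/W
ΔT = Q'·ΣR = 2.36 × 8.480 = 20.01 K
Heat flows inward, so T_out = T_in + ΔT = 8.3 + 20.01 = 28.3 °C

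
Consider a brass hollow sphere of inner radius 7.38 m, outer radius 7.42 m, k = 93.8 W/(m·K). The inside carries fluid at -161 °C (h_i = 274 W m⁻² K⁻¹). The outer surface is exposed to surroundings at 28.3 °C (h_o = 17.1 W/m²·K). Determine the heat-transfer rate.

Q = 2090 kW

Treat each layer as a resistance in series:
  R_conv,in = 1/(4πr²h) = 1/(4π·7.38²·274) = 5.332×10^-6 K/W
  R_brass = (1/7.38 − 1/7.42)/(4πk) = 7.305×10^-4/(4π·93.8) = 6.197×10^-7 K/W
  R_conv,out = 1/(4πr²h) = 1/(4π·7.42²·17.1) = 8.453×10^-5 K/W
ΣR = 5.332×10^-6 + 6.197×10^-7 + 8.453×10^-5 = 9.048×10^-5 K/W
Q = ΔT/ΣR = (-161 °C − 28.3 °C)/9.048×10^-5 = -2.09×10^6 W
(Negative Q ⇒ heat flows inward; heat gain = 2.09×10^6 W.)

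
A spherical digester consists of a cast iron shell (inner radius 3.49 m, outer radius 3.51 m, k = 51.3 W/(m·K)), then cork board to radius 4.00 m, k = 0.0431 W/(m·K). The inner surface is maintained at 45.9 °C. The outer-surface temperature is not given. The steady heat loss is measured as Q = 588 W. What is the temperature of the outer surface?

T_out = 8.01 °C

Series resistances:
  R_cast iron = (1/3.49 − 1/3.51)/(4πk) = 0.001633/(4π·51.3) = 2.533×10^-6 K/W
  R_cork board = (1/3.51 − 1/4.00)/(4πk) = 0.03490/(4π·0.0431) = 0.06444 K/W
ΣR = 0.06444 K/W
ΔT = Q·ΣR = 588 × 0.06444 = 37.89 K
Heat flows outward, so T_out = T_in − ΔT = 45.9 − 37.89 = 8.01 °C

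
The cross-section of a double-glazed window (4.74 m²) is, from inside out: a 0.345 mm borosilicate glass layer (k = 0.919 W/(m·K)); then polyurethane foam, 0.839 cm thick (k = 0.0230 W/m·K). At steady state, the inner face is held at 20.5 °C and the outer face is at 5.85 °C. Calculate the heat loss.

Treat each layer as a resistance in series:
  R_borosilicate glass = L/(kA) = 3.45×10^-4/(0.919·4.74) = 7.920×10^-5 K/W
  R_polyurethane foam = L/(kA) = 0.00839/(0.0230·4.74) = 0.07696 K/W
ΣR = 7.920×10^-5 + 0.07696 = 0.07704 K/W
Q = ΔT/ΣR = (20.5 °C − 5.85 °C)/0.07704 = 190 W

Q = 190 W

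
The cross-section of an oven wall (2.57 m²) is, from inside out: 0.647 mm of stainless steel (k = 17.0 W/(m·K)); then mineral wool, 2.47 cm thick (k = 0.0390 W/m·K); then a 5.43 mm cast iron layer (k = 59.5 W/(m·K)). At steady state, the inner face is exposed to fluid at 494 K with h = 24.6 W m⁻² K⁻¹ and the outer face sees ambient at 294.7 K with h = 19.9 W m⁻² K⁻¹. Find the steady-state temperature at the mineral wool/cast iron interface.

Resistance network (inner→outer):
  R_conv,in = 1/(hA) = 1/(24.6·2.57) = 0.01582 K/W
  R_stainless steel = L/(kA) = 6.47×10^-4/(17.0·2.57) = 1.481×10^-5 K/W
  R_mineral wool = L/(kA) = 0.0247/(0.0390·2.57) = 0.2464 K/W
  R_cast iron = L/(kA) = 0.00543/(59.5·2.57) = 3.551×10^-5 K/W
  R_conv,out = 1/(hA) = 1/(19.9·2.57) = 0.01955 K/W
ΣR = 0.01582 + 1.481×10^-5 + 0.2464 + 3.551×10^-5 + 0.01955 = 0.2818 K/W
Q = ΔT/ΣR = (494 K − 294.7 K)/0.2818 = 707.2 W
From the inner boundary to the mineral wool/cast iron interface, ΣR_partial = 0.2622 K/W.
T_interface = T_in − Q·ΣR_partial = 494 K − (707.2)(0.2622) = 308.6 K

T = 308.6 K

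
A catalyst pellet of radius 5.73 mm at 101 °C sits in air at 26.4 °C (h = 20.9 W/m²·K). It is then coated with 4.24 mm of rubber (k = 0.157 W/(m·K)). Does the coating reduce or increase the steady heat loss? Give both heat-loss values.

Critical radius for a sphere: r_cr = 2k/h = 0.0150 m = 1.50 cm.
Outer radius after coating: r₂ = 0.00573 + 0.00424 = 0.00997 m.
Since r₁ < r_cr and r₂ ≤ r_cr, the coating moves toward the maximum at r_cr — heat loss rises.
Bare: R = 1/(4πr₁²h) = 116.0 K/W; Q = 74.6/116.0 = 0.643 W.
Coated: R = R_cond + R_conv = 75.92 K/W; Q = 74.6/75.92 = 0.983 W.

increases: 0.643 → 0.983 W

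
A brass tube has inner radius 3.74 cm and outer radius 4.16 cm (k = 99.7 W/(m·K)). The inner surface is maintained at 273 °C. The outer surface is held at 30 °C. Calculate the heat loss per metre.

Q' = 1430 kW/m

Q' = 2πk·ΔT/ln(r₂/r₁) = 2π × 99.7 × 243 / ln(0.0416/0.0374) = 1.43×10^6 W/m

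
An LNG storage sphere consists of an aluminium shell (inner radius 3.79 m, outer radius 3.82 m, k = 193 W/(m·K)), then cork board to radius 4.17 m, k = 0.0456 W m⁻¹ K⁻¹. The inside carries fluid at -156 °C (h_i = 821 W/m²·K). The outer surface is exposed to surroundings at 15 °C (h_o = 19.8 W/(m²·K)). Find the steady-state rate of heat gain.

Q = 4430 W

Resistance network (inner→outer):
  R_conv,in = 1/(4πr²h) = 1/(4π·3.79²·821) = 6.748×10^-6 K/W
  R_aluminium = (1/3.79 − 1/3.82)/(4πk) = 0.002072/(4π·193) = 8.544×10^-7 K/W
  R_cork board = (1/3.82 − 1/4.17)/(4πk) = 0.02197/(4π·0.0456) = 0.03834 K/W
  R_conv,out = 1/(4πr²h) = 1/(4π·4.17²·19.8) = 2.311×10^-4 K/W
ΣR = 6.748×10^-6 + 8.544×10^-7 + 0.03834 + 2.311×10^-4 = 0.03858 K/W
Q = ΔT/ΣR = (-156 °C − 15 °C)/0.03858 = -4430 W
(Negative Q ⇒ heat flows inward; heat gain = 4430 W.)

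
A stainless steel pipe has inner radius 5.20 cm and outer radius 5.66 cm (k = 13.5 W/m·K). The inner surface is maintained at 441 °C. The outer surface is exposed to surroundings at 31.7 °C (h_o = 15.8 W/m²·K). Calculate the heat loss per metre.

Q' = 2.29 kW/m

Resistance network (inner→outer):
  R'_stainless steel = ln(0.0566/0.0520)/(2πk) = 0.08477/(2π·13.5) = 9.993×10^-4 m·K/W
  R'_conv,out = 1/(2πr h) = 1/(2π·0.0566·15.8) = 0.1780 m·K/W
ΣR = 9.993×10^-4 + 0.1780 = 0.1790 m·K/W
Q' = ΔT/ΣR = (441 °C − 31.7 °C)/0.1790 = 2290 W/m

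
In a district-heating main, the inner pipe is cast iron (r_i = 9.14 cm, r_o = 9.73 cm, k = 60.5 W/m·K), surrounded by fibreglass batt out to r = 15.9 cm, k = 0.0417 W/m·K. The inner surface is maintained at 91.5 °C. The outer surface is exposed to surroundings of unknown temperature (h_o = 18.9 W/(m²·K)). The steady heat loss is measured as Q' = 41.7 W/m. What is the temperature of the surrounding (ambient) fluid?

Series resistances:
  R'_cast iron = ln(0.0973/0.0914)/(2πk) = 0.06255/(2π·60.5) = 1.646×10^-4 m·K/W
  R'_fibreglass batt = ln(0.159/0.0973)/(2πk) = 0.4911/(2π·0.0417) = 1.874 m·K/W
  R'_conv,out = 1/(2πr h) = 1/(2π·0.159·18.9) = 0.05296 m·K/W
ΣR = 1.928 m·K/W
ΔT = Q'·ΣR = 41.7 × 1.928 = 80.40 K
Heat flows outward, so T_out = T_in − ΔT = 91.5 − 80.40 = 11.1 °C

T_out = 11.1 °C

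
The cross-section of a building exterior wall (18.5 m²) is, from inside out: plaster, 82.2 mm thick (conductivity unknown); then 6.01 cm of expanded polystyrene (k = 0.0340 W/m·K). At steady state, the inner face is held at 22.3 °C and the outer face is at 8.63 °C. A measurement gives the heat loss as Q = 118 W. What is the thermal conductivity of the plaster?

ΣR = ΔT/Q = |22.3 − 8.63|/118 = 0.1158 K/W
Known resistances:
  R_expanded polystyrene = L/(kA) = 0.0601/(0.0340·18.5) = 0.09555 K/W
R_plaster = ΣR − ΣR_known = 0.1158 − 0.09555 = 0.02025 K/W
L/(kA) = 0.02025 ⇒ k = 0.0822/(0.02025·18.5) = 0.219 W/m·K

k = 0.219 W/m·K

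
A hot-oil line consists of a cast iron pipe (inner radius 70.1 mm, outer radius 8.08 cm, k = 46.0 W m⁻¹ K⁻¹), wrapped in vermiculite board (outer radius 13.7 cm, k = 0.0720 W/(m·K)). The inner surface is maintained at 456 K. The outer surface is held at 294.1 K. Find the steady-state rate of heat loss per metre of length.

Series thermal resistances, inner to outer:
  R'_cast iron = ln(0.0808/0.0701)/(2πk) = 0.1421/(2π·46.0) = 4.915×10^-4 m·K/W
  R'_vermiculite board = ln(0.137/0.0808)/(2πk) = 0.5280/(2π·0.0720) = 1.167 m·K/W
ΣR = 4.915×10^-4 + 1.167 = 1.167 m·K/W
Q' = ΔT/ΣR = (456 K − 294.1 K)/1.167 = 139 W/m

Q' = 139 W/m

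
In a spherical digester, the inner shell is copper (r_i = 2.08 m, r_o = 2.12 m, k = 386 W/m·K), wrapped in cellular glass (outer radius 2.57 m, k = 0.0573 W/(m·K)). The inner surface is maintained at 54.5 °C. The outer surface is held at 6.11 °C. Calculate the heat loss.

Series thermal resistances, inner to outer:
  R_copper = (1/2.08 − 1/2.12)/(4πk) = 0.009071/(4π·386) = 1.870×10^-6 K/W
  R_cellular glass = (1/2.12 − 1/2.57)/(4πk) = 0.08259/(4π·0.0573) = 0.1147 K/W
ΣR = 1.870×10^-6 + 0.1147 = 0.1147 K/W
Q = ΔT/ΣR = (54.5 °C − 6.11 °C)/0.1147 = 422 W

Q = 422 W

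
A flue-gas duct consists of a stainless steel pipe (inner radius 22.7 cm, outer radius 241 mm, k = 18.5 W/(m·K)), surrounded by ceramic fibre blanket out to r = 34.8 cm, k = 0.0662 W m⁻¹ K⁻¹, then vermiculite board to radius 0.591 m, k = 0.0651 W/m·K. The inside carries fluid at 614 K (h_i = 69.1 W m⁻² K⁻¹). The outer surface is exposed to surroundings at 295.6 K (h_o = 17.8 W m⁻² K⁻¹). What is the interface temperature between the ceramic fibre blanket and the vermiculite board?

Resistance network (inner→outer):
  R'_conv,in = 1/(2πr h) = 1/(2π·0.227·69.1) = 0.01015 m·K/W
  R'_stainless steel = ln(0.241/0.227)/(2πk) = 0.05985/(2π·18.5) = 5.149×10^-4 m·K/W
  R'_ceramic fibre blanket = ln(0.348/0.241)/(2πk) = 0.3674/(2π·0.0662) = 0.8833 m·K/W
  R'_vermiculite board = ln(0.591/0.348)/(2πk) = 0.5296/(2π·0.0651) = 1.295 m·K/W
  R'_conv,out = 1/(2πr h) = 1/(2π·0.591·17.8) = 0.01513 m·K/W
ΣR = 0.01015 + 5.149×10^-4 + 0.8833 + 1.295 + 0.01513 = 2.204 m·K/W
Q' = ΔT/ΣR = (614 K − 295.6 K)/2.204 = 144.5 W/m
From the inner boundary to the ceramic fibre blanket/vermiculite board interface, ΣR_partial = 0.8940 m·K/W.
T_interface = T_in − Q'·ΣR_partial = 614 K − (144.5)(0.8940) = 485 K

T = 485 K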